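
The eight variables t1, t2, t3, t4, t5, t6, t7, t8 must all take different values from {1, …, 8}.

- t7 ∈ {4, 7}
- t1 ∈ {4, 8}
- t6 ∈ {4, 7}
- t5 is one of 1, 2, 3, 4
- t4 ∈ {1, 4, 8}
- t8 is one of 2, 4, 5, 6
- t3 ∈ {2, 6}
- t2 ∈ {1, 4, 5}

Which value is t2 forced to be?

The 8 variables draw from only 8 values {1, 2, 3, 4, 5, 6, 7, 8}, so each is used; only t5 can be 3, hence t5 = 3.
The 2 variables t6 and t7 are confined to {4, 7}, which locks those values in; drop them from t1, t2, t4, t8.
That leaves t1 = 8. Remove 8 from t4.
That leaves t4 = 1. Strike 1 from t2.
So t2 = 5.

5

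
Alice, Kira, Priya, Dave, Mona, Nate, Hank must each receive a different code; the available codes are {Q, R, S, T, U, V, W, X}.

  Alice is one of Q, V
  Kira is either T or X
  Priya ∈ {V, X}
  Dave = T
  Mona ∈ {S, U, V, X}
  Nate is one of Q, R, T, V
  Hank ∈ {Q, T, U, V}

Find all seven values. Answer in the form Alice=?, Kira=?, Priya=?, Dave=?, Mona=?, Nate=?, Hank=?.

Alice=Q, Kira=X, Priya=V, Dave=T, Mona=S, Nate=R, Hank=U

Dave has just one choice, so Dave = T. Eliminate T elsewhere: Kira, Nate, Hank.
Kira must be X (only option left). Strike X from Priya, Mona.
That leaves Priya = V. So Alice, Mona, Nate, Hank can't be V.
That leaves Alice = Q. Strike Q from Nate, Hank.
Nate's domain is down to {R}, so Nate = R.
Hank has just one choice, so Hank = U. Remove U from Mona.
Mona's domain is down to {S}, so Mona = S.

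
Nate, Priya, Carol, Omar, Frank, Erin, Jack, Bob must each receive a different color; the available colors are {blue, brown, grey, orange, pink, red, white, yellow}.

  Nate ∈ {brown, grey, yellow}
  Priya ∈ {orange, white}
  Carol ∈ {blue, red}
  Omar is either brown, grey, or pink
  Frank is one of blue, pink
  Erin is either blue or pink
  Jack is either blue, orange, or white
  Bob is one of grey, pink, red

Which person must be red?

Carol

The 8 variables together cover exactly {blue, brown, grey, orange, pink, red, white, yellow} — 8 values for 8 variables — and yellow appears only in Nate's list, so Nate = yellow.
Among the 7 still-open variables, brown fits only Omar (and all 7 values in {blue, brown, grey, orange, pink, red, white} must be used), so Omar = brown.
The 6 still-open variables draw from only 6 values {blue, grey, orange, pink, red, white}, so each is used; only Bob can be grey, hence Bob = grey.
The 5 still-open variables together cover exactly {blue, orange, pink, red, white} — 5 values for 5 variables — and red appears only in Carol's list, so Carol = red.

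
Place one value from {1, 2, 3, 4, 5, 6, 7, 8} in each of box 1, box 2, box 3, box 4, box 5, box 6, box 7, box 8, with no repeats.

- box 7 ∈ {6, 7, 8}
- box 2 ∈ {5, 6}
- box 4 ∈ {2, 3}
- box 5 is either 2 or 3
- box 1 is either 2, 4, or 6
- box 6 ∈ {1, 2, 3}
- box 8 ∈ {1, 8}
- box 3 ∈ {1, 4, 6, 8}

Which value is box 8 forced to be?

8

Among the 8 variables, 5 fits only box 2 (and all 8 values in {1, 2, 3, 4, 5, 6, 7, 8} must be used), so box 2 = 5.
The 7 still-open variables together cover exactly {1, 2, 3, 4, 6, 7, 8} — 7 values for 7 variables — and 7 appears only in box 7's list, so box 7 = 7.
box 4 and box 5 share exactly the 2 values {2, 3}; by pigeonhole those values go to them, so strike 2, 3 from box 1, box 6.
box 6 must be 1 (only option left). So box 3, box 8 can't be 1.
So box 8 = 8.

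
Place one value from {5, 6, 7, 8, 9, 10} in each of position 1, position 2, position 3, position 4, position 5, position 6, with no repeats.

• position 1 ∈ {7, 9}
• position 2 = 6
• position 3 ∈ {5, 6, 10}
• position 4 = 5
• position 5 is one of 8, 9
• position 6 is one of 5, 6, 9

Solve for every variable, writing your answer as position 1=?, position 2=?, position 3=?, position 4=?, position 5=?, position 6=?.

position 1=7, position 2=6, position 3=10, position 4=5, position 5=8, position 6=9

position 2's domain is down to {6}, so position 2 = 6. Eliminate 6 elsewhere: position 3, position 6.
position 4's domain is down to {5}, so position 4 = 5. Remove 5 from position 3, position 6.
position 6's domain is down to {9}, so position 6 = 9. So position 1, position 5 can't be 9.
position 1 has just one choice, so position 1 = 7.
That leaves position 3 = 10.
position 5 has just one choice, so position 5 = 8.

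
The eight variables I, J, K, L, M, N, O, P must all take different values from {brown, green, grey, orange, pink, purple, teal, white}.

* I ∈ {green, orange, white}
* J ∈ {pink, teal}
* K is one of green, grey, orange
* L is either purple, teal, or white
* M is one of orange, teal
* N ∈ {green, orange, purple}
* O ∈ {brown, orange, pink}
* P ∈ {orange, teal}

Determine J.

pink

Among the 8 variables, brown fits only O (and all 8 values in {brown, green, grey, orange, pink, purple, teal, white} must be used), so O = brown.
The 7 still-open variables draw from only 7 values {green, grey, orange, pink, purple, teal, white}, so each is used; only K can be grey, hence K = grey.
The 6 still-open variables draw from only 6 values {green, orange, pink, purple, teal, white}, so each is used; only J can be pink, hence J = pink.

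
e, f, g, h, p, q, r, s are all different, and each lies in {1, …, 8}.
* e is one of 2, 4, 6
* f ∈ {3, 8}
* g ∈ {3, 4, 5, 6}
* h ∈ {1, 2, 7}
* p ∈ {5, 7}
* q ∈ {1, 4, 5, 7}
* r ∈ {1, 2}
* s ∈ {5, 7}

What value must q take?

The 8 variables together cover exactly {1, 2, 3, 4, 5, 6, 7, 8} — 8 values for 8 variables — and 8 appears only in f's list, so f = 8.
The 7 still-open variables together cover exactly {1, 2, 3, 4, 5, 6, 7} — 7 values for 7 variables — and 3 appears only in g's list, so g = 3.
The 6 still-open variables draw from only 6 values {1, 2, 4, 5, 6, 7}, so each is used; only e can be 6, hence e = 6.
Among the 5 still-open variables, 4 fits only q (and all 5 values in {1, 2, 4, 5, 7} must be used), so q = 4.

4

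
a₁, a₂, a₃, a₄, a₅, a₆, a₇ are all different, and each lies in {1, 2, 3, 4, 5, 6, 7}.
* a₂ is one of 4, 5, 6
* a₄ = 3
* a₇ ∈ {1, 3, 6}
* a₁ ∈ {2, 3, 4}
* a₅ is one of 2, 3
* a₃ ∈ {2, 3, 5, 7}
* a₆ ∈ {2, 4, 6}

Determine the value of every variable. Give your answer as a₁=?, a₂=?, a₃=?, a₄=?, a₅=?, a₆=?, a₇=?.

a₁=4, a₂=5, a₃=7, a₄=3, a₅=2, a₆=6, a₇=1

a₄'s domain is down to {3}, so a₄ = 3. Strike 3 from a₁, a₃, a₅, a₇.
That leaves a₅ = 2. Remove 2 from a₁, a₃, a₆.
a₁ must be 4 (only option left). Strike 4 from a₂, a₆.
a₆ has just one choice, so a₆ = 6. So a₂, a₇ can't be 6.
That leaves a₇ = 1.
a₂ must be 5 (only option left). Strike 5 from a₃.
a₃'s domain is down to {7}, so a₃ = 7.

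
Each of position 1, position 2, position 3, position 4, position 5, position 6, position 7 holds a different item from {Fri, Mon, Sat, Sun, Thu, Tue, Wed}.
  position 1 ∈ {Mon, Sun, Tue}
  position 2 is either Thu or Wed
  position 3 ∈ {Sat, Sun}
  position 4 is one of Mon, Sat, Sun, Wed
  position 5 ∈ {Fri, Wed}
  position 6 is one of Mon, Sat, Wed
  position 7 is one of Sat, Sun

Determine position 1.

The 7 variables draw from only 7 values {Fri, Mon, Sat, Sun, Thu, Tue, Wed}, so each is used; only position 5 can be Fri, hence position 5 = Fri.
The 6 still-open variables draw from only 6 values {Mon, Sat, Sun, Thu, Tue, Wed}, so each is used; only position 2 can be Thu, hence position 2 = Thu.
The 5 still-open variables draw from only 5 values {Mon, Sat, Sun, Tue, Wed}, so each is used; only position 1 can be Tue, hence position 1 = Tue.

Tue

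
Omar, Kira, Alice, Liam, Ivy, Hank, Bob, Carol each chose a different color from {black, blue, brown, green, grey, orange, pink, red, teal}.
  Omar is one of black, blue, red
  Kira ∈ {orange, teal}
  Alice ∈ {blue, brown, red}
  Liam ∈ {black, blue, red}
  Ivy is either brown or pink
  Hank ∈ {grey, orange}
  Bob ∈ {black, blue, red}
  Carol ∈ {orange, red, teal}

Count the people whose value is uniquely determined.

Among the 8 variables, grey fits only Hank (and all 8 values in {black, blue, brown, grey, orange, pink, red, teal} must be used), so Hank = grey.
Among the 7 still-open variables, pink fits only Ivy (and all 7 values in {black, blue, brown, orange, pink, red, teal} must be used), so Ivy = pink.
The 6 still-open variables together cover exactly {black, blue, brown, orange, red, teal} — 6 values for 6 variables — and brown appears only in Alice's list, so Alice = brown.
The 3 variables Omar, Liam, Bob are confined to {black, blue, red}, which locks those values in; drop them from Carol.
Determined: Alice=brown, Ivy=pink, Hank=grey. The other people each still have more than one consistent value. That makes 3.

3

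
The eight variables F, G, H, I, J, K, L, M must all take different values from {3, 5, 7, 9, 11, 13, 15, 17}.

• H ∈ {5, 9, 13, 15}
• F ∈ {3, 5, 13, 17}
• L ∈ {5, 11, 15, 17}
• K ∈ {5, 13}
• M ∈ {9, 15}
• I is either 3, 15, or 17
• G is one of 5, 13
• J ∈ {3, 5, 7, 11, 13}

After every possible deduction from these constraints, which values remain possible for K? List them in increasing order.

5, 13

The 8 variables together cover exactly {3, 5, 7, 9, 11, 13, 15, 17} — 8 values for 8 variables — and 7 appears only in J's list, so J = 7.
The 7 still-open variables together cover exactly {3, 5, 9, 11, 13, 15, 17} — 7 values for 7 variables — and 11 appears only in L's list, so L = 11.
G and K between them cover only {5, 13} — a naked pair. Remove those values from F, H.
H and M between them cover only {9, 15} — a naked pair. Remove those values from I.
No further eliminations apply; K can still be any of 5, 13.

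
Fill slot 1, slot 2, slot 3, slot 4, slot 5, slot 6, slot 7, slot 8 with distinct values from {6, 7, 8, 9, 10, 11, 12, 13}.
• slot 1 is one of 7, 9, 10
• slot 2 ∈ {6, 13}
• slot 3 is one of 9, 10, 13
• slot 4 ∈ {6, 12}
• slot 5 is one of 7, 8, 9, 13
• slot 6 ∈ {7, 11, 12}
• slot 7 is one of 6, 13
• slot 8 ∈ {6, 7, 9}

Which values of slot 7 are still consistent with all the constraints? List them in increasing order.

Among the 8 variables, 8 fits only slot 5 (and all 8 values in {6, 7, 8, 9, 10, 11, 12, 13} must be used), so slot 5 = 8.
The 7 still-open variables draw from only 7 values {6, 7, 9, 10, 11, 12, 13}, so each is used; only slot 6 can be 11, hence slot 6 = 11.
The 6 still-open variables together cover exactly {6, 7, 9, 10, 12, 13} — 6 values for 6 variables — and 12 appears only in slot 4's list, so slot 4 = 12.
slot 2 and slot 7 share exactly the 2 values {6, 13}; by pigeonhole those values go to them, so strike 6, 13 from slot 3, slot 8.
No further eliminations apply; slot 7 can still be any of 6, 13.

6, 13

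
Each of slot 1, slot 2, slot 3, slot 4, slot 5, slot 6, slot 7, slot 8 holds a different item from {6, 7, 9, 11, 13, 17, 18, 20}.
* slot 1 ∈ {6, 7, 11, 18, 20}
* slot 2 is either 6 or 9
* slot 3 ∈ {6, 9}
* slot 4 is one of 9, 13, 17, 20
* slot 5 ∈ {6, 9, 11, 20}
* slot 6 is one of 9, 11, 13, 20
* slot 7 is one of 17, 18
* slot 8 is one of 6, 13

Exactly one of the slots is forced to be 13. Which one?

The 8 variables draw from only 8 values {6, 7, 9, 11, 13, 17, 18, 20}, so each is used; only slot 1 can be 7, hence slot 1 = 7.
The 7 still-open variables together cover exactly {6, 9, 11, 13, 17, 18, 20} — 7 values for 7 variables — and 18 appears only in slot 7's list, so slot 7 = 18.
The 6 still-open variables draw from only 6 values {6, 9, 11, 13, 17, 20}, so each is used; only slot 4 can be 17, hence slot 4 = 17.
slot 2 and slot 3 share exactly the 2 values {6, 9}; by pigeonhole those values go to them, so strike 6, 9 from slot 5, slot 6, slot 8.
So 13 goes to slot 8.

slot 8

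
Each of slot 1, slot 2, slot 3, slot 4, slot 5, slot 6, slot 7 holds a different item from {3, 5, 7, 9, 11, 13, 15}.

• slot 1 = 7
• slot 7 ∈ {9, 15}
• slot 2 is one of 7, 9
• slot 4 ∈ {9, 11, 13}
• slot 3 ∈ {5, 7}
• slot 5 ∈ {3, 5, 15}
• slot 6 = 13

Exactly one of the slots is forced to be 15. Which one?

slot 7

slot 1's domain is down to {7}, so slot 1 = 7. So slot 2, slot 3 can't be 7.
slot 2 has just one choice, so slot 2 = 9. Remove 9 from slot 4, slot 7.
So 15 goes to slot 7.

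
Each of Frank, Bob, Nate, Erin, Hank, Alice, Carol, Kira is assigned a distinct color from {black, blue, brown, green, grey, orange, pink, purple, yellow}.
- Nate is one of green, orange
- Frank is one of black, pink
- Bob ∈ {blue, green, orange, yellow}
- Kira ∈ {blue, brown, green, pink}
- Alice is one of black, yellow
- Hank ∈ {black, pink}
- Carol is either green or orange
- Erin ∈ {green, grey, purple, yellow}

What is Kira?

The 2 variables Frank and Hank are confined to {black, pink}, which locks those values in; drop them from Alice, Kira.
Alice must be yellow (only option left). Remove yellow from Bob, Erin.
Nate and Carol share exactly the 2 values {green, orange}; by pigeonhole those values go to them, so strike green, orange from Bob, Erin, Kira.
Bob has just one choice, so Bob = blue. So Kira can't be blue.
So Kira = brown.

brown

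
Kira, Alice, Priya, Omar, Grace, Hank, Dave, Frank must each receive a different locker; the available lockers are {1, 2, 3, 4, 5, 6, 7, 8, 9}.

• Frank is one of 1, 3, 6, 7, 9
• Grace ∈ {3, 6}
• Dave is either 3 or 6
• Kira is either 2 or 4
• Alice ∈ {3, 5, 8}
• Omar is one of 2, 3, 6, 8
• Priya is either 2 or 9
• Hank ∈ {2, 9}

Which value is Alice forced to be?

5

Priya and Hank between them cover only {2, 9} — a naked pair. Remove those values from Kira, Omar, Frank.
Kira must be 4 (only option left).
The 2 variables Grace and Dave are confined to {3, 6}, which locks those values in; drop them from Alice, Omar, Frank.
That leaves Omar = 8. Strike 8 from Alice.
So Alice = 5.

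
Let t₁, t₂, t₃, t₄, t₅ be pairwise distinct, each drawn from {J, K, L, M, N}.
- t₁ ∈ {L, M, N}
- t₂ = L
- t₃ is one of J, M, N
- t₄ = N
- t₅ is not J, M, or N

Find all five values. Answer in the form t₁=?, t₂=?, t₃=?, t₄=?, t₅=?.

t₁=M, t₂=L, t₃=J, t₄=N, t₅=K

t₂'s domain is down to {L}, so t₂ = L. Eliminate L elsewhere: t₁, t₅.
t₄ must be N (only option left). Eliminate N elsewhere: t₁, t₃.
t₅'s domain is down to {K}, so t₅ = K.
t₁'s domain is down to {M}, so t₁ = M. So t₃ can't be M.
t₃ must be J (only option left).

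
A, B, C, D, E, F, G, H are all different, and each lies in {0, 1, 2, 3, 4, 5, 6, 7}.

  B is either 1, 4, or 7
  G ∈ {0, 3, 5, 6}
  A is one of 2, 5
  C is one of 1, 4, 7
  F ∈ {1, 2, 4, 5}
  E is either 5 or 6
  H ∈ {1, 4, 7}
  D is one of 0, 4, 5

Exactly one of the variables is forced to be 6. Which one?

Among the 8 variables, 3 fits only G (and all 8 values in {0, 1, 2, 3, 4, 5, 6, 7} must be used), so G = 3.
Among the 7 still-open variables, 0 fits only D (and all 7 values in {0, 1, 2, 4, 5, 6, 7} must be used), so D = 0.
The 6 still-open variables together cover exactly {1, 2, 4, 5, 6, 7} — 6 values for 6 variables — and 6 appears only in E's list, so E = 6.

E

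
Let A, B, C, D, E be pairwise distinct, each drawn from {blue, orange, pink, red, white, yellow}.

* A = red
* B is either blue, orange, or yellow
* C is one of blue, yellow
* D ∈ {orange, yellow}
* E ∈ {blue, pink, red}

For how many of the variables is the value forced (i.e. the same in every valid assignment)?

2

A has just one choice, so A = red. Eliminate red elsewhere: E.
The 4 still-open variables together cover exactly {blue, orange, pink, yellow} — 4 values for 4 variables — and pink appears only in E's list, so E = pink.
Determined: A=red, E=pink. The other variables each still have more than one consistent value. That makes 2.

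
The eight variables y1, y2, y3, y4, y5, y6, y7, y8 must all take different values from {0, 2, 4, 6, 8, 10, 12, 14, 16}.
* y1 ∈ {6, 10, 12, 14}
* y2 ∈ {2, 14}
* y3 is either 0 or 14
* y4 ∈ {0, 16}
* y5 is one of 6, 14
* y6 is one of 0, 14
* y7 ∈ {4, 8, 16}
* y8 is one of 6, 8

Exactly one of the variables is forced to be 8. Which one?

y8

y3 and y6 share exactly the 2 values {0, 14}; by pigeonhole those values go to them, so strike 0, 14 from y1, y2, y4, y5.
y2 must be 2 (only option left).
That leaves y4 = 16. Strike 16 from y7.
y5 must be 6 (only option left). So y1, y8 can't be 6.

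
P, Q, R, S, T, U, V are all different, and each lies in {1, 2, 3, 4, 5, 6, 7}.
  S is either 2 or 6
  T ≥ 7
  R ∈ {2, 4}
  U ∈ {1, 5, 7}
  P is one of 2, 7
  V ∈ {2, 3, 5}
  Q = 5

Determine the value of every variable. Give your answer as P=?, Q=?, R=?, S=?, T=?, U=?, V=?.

P=2, Q=5, R=4, S=6, T=7, U=1, V=3

Q must be 5 (only option left). Eliminate 5 elsewhere: U, V.
T must be 7 (only option left). Remove 7 from P, U.
That leaves U = 1.
P's domain is down to {2}, so P = 2. Strike 2 from R, S, V.
R must be 4 (only option left).
S's domain is down to {6}, so S = 6.
That leaves V = 3.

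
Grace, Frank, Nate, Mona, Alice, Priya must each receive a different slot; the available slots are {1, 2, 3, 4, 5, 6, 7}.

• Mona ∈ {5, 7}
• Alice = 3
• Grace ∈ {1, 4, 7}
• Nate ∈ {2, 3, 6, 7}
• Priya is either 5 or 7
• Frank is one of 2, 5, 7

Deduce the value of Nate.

6

Alice has just one choice, so Alice = 3. Eliminate 3 elsewhere: Nate.
Mona and Priya between them cover only {5, 7} — a naked pair. Remove those values from Grace, Frank, Nate.
Frank's domain is down to {2}, so Frank = 2. Eliminate 2 elsewhere: Nate.
So Nate = 6.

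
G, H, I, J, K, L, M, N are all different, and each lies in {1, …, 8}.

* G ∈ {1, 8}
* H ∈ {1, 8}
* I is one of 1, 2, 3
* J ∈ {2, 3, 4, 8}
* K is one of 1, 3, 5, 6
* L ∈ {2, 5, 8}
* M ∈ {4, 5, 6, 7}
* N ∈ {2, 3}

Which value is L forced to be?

5

The 8 variables draw from only 8 values {1, 2, 3, 4, 5, 6, 7, 8}, so each is used; only M can be 7, hence M = 7.
Among the 7 still-open variables, 4 fits only J (and all 7 values in {1, 2, 3, 4, 5, 6, 8} must be used), so J = 4.
Among the 6 still-open variables, 6 fits only K (and all 6 values in {1, 2, 3, 5, 6, 8} must be used), so K = 6.
The 5 still-open variables together cover exactly {1, 2, 3, 5, 8} — 5 values for 5 variables — and 5 appears only in L's list, so L = 5.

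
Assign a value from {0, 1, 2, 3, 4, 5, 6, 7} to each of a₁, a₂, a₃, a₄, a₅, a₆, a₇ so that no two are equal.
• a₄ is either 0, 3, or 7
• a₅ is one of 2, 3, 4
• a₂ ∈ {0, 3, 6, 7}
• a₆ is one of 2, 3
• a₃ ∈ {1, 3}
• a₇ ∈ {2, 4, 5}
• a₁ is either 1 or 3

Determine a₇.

5

a₁ and a₃ share exactly the 2 values {1, 3}; by pigeonhole those values go to them, so strike 1, 3 from a₂, a₄, a₅, a₆.
a₆ must be 2 (only option left). Strike 2 from a₅, a₇.
That leaves a₅ = 4. So a₇ can't be 4.
So a₇ = 5.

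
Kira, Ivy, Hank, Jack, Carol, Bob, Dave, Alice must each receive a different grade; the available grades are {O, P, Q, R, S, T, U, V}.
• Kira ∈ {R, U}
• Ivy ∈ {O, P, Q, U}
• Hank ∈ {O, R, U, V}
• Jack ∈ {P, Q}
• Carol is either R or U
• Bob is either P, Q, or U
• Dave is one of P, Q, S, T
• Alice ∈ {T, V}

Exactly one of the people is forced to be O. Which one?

Ivy

The 8 variables together cover exactly {O, P, Q, R, S, T, U, V} — 8 values for 8 variables — and S appears only in Dave's list, so Dave = S.
The 7 still-open variables together cover exactly {O, P, Q, R, T, U, V} — 7 values for 7 variables — and T appears only in Alice's list, so Alice = T.
The 6 still-open variables together cover exactly {O, P, Q, R, U, V} — 6 values for 6 variables — and V appears only in Hank's list, so Hank = V.
Among the 5 still-open variables, O fits only Ivy (and all 5 values in {O, P, Q, R, U} must be used), so Ivy = O.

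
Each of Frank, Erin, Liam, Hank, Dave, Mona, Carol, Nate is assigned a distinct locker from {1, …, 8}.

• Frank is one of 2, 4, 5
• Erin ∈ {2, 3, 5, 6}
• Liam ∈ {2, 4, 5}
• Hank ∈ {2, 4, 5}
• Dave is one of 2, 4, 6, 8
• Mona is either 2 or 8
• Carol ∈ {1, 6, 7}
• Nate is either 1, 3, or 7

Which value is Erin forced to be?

3

The 3 variables Frank, Liam, Hank are confined to {2, 4, 5}, which locks those values in; drop them from Erin, Dave, Mona.
Mona has just one choice, so Mona = 8. Strike 8 from Dave.
Dave's domain is down to {6}, so Dave = 6. Strike 6 from Erin, Carol.
So Erin = 3.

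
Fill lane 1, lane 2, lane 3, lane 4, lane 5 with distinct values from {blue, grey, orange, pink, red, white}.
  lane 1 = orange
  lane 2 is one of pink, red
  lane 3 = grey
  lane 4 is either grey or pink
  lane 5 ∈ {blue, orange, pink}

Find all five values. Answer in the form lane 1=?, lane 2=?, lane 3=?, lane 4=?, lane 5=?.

lane 1=orange, lane 2=red, lane 3=grey, lane 4=pink, lane 5=blue

lane 1 has just one choice, so lane 1 = orange. Strike orange from lane 5.
lane 3 must be grey (only option left). Remove grey from lane 4.
lane 4's domain is down to {pink}, so lane 4 = pink. Strike pink from lane 2, lane 5.
lane 5 has just one choice, so lane 5 = blue.
lane 2 has just one choice, so lane 2 = red.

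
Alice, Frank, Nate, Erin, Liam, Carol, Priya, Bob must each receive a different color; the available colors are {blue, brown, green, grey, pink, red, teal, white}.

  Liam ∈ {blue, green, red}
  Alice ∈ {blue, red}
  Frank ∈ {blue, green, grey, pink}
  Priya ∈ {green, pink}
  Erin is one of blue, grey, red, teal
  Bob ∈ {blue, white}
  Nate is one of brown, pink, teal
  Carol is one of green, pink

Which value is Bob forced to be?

Among the 8 variables, brown fits only Nate (and all 8 values in {blue, brown, green, grey, pink, red, teal, white} must be used), so Nate = brown.
The 7 still-open variables together cover exactly {blue, green, grey, pink, red, teal, white} — 7 values for 7 variables — and teal appears only in Erin's list, so Erin = teal.
The 6 still-open variables together cover exactly {blue, green, grey, pink, red, white} — 6 values for 6 variables — and grey appears only in Frank's list, so Frank = grey.
The 5 still-open variables draw from only 5 values {blue, green, pink, red, white}, so each is used; only Bob can be white, hence Bob = white.

white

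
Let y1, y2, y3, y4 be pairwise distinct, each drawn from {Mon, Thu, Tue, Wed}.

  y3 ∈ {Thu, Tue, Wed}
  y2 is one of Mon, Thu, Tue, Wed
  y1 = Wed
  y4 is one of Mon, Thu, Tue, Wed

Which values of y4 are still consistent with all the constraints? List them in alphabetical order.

Mon, Thu, Tue

y1's domain is down to {Wed}, so y1 = Wed. Remove Wed from y2, y3, y4.
No further eliminations apply; y4 can still be any of Mon, Thu, Tue.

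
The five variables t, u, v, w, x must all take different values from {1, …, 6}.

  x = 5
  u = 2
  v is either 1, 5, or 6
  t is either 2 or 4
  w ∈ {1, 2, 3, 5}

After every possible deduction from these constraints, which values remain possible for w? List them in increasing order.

1, 3

u must be 2 (only option left). Strike 2 from t, w.
x's domain is down to {5}, so x = 5. Remove 5 from v, w.
t must be 4 (only option left).
No further eliminations apply; w can still be any of 1, 3.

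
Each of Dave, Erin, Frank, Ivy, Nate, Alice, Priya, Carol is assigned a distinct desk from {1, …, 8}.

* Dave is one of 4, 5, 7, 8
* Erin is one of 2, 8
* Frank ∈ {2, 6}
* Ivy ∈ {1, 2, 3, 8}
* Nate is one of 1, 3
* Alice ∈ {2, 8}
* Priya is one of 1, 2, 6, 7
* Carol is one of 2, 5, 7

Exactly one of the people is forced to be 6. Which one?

Among the 8 variables, 4 fits only Dave (and all 8 values in {1, 2, 3, 4, 5, 6, 7, 8} must be used), so Dave = 4.
The 7 still-open variables together cover exactly {1, 2, 3, 5, 6, 7, 8} — 7 values for 7 variables — and 5 appears only in Carol's list, so Carol = 5.
Among the 6 still-open variables, 7 fits only Priya (and all 6 values in {1, 2, 3, 6, 7, 8} must be used), so Priya = 7.
Among the 5 still-open variables, 6 fits only Frank (and all 5 values in {1, 2, 3, 6, 8} must be used), so Frank = 6.

Frank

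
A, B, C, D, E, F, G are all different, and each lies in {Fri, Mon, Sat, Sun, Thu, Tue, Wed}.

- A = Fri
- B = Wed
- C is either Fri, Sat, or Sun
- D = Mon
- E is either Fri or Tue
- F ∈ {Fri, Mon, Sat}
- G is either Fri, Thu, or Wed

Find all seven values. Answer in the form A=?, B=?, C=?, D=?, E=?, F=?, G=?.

A=Fri, B=Wed, C=Sun, D=Mon, E=Tue, F=Sat, G=Thu

A has just one choice, so A = Fri. Eliminate Fri elsewhere: C, E, F, G.
That leaves B = Wed. Remove Wed from G.
D must be Mon (only option left). So F can't be Mon.
E must be Tue (only option left).
F has just one choice, so F = Sat. Remove Sat from C.
That leaves G = Thu.
C's domain is down to {Sun}, so C = Sun.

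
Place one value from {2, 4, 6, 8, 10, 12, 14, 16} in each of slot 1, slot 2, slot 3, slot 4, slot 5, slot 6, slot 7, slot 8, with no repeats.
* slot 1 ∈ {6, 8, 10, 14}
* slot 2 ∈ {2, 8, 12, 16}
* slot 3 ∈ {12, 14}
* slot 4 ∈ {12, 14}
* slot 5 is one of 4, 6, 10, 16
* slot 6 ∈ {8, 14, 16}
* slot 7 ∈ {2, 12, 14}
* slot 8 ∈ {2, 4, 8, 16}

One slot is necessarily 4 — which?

slot 8

slot 3 and slot 4 between them cover only {12, 14} — a naked pair. Remove those values from slot 1, slot 2, slot 6, slot 7.
slot 7 must be 2 (only option left). Remove 2 from slot 2, slot 8.
slot 2 and slot 6 share exactly the 2 values {8, 16}; by pigeonhole those values go to them, so strike 8, 16 from slot 1, slot 5, slot 8.
So 4 goes to slot 8.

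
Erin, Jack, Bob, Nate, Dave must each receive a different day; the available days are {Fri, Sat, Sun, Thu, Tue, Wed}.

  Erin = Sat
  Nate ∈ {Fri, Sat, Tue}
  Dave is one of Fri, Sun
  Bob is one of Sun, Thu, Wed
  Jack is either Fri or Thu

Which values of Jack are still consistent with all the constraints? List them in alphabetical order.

Erin has just one choice, so Erin = Sat. Remove Sat from Nate.
No further eliminations apply; Jack can still be any of Fri, Thu.

Fri, Thu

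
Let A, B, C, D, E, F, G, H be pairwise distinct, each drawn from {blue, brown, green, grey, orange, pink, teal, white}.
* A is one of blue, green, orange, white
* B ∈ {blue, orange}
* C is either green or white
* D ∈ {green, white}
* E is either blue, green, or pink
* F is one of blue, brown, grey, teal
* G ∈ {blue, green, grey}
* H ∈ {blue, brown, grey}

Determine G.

grey

Among the 8 variables, pink fits only E (and all 8 values in {blue, brown, green, grey, orange, pink, teal, white} must be used), so E = pink.
The 7 still-open variables draw from only 7 values {blue, brown, green, grey, orange, teal, white}, so each is used; only F can be teal, hence F = teal.
The 6 still-open variables draw from only 6 values {blue, brown, green, grey, orange, white}, so each is used; only H can be brown, hence H = brown.
Among the 5 still-open variables, grey fits only G (and all 5 values in {blue, green, grey, orange, white} must be used), so G = grey.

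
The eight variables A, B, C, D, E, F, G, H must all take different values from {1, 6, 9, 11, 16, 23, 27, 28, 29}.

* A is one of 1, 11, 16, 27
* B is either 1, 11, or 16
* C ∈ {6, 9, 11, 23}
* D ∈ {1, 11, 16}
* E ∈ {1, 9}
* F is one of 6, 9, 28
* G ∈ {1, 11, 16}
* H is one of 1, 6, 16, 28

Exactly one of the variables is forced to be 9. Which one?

E

The 8 variables together cover exactly {1, 6, 9, 11, 16, 23, 27, 28} — 8 values for 8 variables — and 23 appears only in C's list, so C = 23.
Among the 7 still-open variables, 27 fits only A (and all 7 values in {1, 6, 9, 11, 16, 27, 28} must be used), so A = 27.
B, D, G between them cover only {1, 11, 16} — a naked triple. Remove those values from E, H.
So 9 goes to E.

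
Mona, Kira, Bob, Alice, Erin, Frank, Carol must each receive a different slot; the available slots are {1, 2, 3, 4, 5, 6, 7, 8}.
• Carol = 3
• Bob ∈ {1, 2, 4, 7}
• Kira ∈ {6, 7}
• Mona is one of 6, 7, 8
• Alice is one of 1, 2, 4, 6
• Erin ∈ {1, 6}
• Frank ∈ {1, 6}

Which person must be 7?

Carol must be 3 (only option left).
The 6 still-open variables together cover exactly {1, 2, 4, 6, 7, 8} — 6 values for 6 variables — and 8 appears only in Mona's list, so Mona = 8.
The 2 variables Erin and Frank are confined to {1, 6}, which locks those values in; drop them from Kira, Bob, Alice.
So 7 goes to Kira.

Kira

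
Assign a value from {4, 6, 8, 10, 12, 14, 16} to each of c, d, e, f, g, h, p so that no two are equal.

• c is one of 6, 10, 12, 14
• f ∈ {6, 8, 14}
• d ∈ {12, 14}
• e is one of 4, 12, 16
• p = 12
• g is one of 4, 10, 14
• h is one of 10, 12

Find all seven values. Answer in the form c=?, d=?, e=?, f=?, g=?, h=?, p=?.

p must be 12 (only option left). Remove 12 from c, d, e, h.
d's domain is down to {14}, so d = 14. Eliminate 14 elsewhere: c, f, g.
h has just one choice, so h = 10. Remove 10 from c, g.
That leaves c = 6. So f can't be 6.
f's domain is down to {8}, so f = 8.
g has just one choice, so g = 4. Eliminate 4 elsewhere: e.
e's domain is down to {16}, so e = 16.

c=6, d=14, e=16, f=8, g=4, h=10, p=12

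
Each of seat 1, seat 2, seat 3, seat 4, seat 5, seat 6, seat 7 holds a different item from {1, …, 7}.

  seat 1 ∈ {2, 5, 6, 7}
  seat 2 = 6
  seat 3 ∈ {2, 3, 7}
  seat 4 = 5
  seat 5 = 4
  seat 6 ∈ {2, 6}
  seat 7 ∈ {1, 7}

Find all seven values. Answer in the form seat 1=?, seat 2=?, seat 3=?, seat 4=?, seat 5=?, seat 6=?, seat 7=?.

seat 1=7, seat 2=6, seat 3=3, seat 4=5, seat 5=4, seat 6=2, seat 7=1

seat 2's domain is down to {6}, so seat 2 = 6. Eliminate 6 elsewhere: seat 1, seat 6.
seat 4 has just one choice, so seat 4 = 5. Remove 5 from seat 1.
seat 5's domain is down to {4}, so seat 5 = 4.
That leaves seat 6 = 2. Eliminate 2 elsewhere: seat 1, seat 3.
That leaves seat 1 = 7. So seat 3, seat 7 can't be 7.
seat 3 has just one choice, so seat 3 = 3.
seat 7's domain is down to {1}, so seat 7 = 1.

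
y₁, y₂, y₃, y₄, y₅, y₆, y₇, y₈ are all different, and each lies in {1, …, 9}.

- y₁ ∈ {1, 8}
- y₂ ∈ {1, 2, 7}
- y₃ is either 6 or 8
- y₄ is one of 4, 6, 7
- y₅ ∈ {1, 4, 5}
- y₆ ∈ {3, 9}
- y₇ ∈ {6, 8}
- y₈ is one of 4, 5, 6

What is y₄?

The 2 variables y₃ and y₇ are confined to {6, 8}, which locks those values in; drop them from y₁, y₄, y₈.
y₁'s domain is down to {1}, so y₁ = 1. Remove 1 from y₂, y₅.
y₅ and y₈ share exactly the 2 values {4, 5}; by pigeonhole those values go to them, so strike 4, 5 from y₄.
So y₄ = 7.

7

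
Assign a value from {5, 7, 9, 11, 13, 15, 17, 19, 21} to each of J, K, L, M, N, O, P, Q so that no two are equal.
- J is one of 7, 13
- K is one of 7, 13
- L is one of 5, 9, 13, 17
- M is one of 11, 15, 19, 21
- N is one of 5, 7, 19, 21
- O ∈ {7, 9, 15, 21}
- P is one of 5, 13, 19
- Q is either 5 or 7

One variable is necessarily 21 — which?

N

J and K share exactly the 2 values {7, 13}; by pigeonhole those values go to them, so strike 7, 13 from L, N, O, P, Q.
Q must be 5 (only option left). So L, N, P can't be 5.
P has just one choice, so P = 19. So M, N can't be 19.
So 21 goes to N.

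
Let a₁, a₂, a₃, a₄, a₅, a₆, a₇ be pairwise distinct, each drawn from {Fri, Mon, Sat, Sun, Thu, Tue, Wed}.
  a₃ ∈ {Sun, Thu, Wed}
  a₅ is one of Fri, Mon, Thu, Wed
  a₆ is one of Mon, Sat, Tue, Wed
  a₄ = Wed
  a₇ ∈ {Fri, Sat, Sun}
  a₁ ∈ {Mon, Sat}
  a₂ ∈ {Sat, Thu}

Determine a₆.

Tue

a₄ has just one choice, so a₄ = Wed. Eliminate Wed elsewhere: a₃, a₅, a₆.
The 6 still-open variables together cover exactly {Fri, Mon, Sat, Sun, Thu, Tue} — 6 values for 6 variables — and Tue appears only in a₆'s list, so a₆ = Tue.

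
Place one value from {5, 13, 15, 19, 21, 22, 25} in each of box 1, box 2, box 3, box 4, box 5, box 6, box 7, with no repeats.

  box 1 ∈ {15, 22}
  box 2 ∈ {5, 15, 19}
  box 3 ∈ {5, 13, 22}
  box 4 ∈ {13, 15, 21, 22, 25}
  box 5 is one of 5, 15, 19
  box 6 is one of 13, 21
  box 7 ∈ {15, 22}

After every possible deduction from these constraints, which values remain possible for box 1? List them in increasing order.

The 7 variables draw from only 7 values {5, 13, 15, 19, 21, 22, 25}, so each is used; only box 4 can be 25, hence box 4 = 25.
The 6 still-open variables draw from only 6 values {5, 13, 15, 19, 21, 22}, so each is used; only box 6 can be 21, hence box 6 = 21.
The 5 still-open variables together cover exactly {5, 13, 15, 19, 22} — 5 values for 5 variables — and 13 appears only in box 3's list, so box 3 = 13.
box 1 and box 7 between them cover only {15, 22} — a naked pair. Remove those values from box 2, box 5.
No further eliminations apply; box 1 can still be any of 15, 22.

15, 22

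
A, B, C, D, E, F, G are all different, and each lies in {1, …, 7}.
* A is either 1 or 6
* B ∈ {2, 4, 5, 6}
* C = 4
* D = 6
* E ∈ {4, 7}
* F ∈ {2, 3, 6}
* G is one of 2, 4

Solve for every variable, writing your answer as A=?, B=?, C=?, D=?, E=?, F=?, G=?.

C's domain is down to {4}, so C = 4. So B, E, G can't be 4.
D's domain is down to {6}, so D = 6. So A, B, F can't be 6.
E's domain is down to {7}, so E = 7.
G has just one choice, so G = 2. Strike 2 from B, F.
A must be 1 (only option left).
B has just one choice, so B = 5.
F's domain is down to {3}, so F = 3.

A=1, B=5, C=4, D=6, E=7, F=3, G=2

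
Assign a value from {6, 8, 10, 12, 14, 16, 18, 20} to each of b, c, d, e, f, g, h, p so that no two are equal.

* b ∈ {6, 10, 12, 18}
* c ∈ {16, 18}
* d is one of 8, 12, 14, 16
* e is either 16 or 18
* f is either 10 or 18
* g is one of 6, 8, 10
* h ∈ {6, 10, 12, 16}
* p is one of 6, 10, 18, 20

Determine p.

20

The 8 variables draw from only 8 values {6, 8, 10, 12, 14, 16, 18, 20}, so each is used; only d can be 14, hence d = 14.
The 7 still-open variables together cover exactly {6, 8, 10, 12, 16, 18, 20} — 7 values for 7 variables — and 8 appears only in g's list, so g = 8.
The 6 still-open variables draw from only 6 values {6, 10, 12, 16, 18, 20}, so each is used; only p can be 20, hence p = 20.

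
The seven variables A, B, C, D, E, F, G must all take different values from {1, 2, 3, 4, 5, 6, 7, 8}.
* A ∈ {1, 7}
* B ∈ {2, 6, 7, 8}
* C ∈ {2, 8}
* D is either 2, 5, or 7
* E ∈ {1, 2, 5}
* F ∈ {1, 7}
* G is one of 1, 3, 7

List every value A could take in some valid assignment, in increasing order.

The 7 variables together cover exactly {1, 2, 3, 5, 6, 7, 8} — 7 values for 7 variables — and 3 appears only in G's list, so G = 3.
Among the 6 still-open variables, 6 fits only B (and all 6 values in {1, 2, 5, 6, 7, 8} must be used), so B = 6.
The 5 still-open variables draw from only 5 values {1, 2, 5, 7, 8}, so each is used; only C can be 8, hence C = 8.
The 2 variables A and F are confined to {1, 7}, which locks those values in; drop them from D, E.
No further eliminations apply; A can still be any of 1, 7.

1, 7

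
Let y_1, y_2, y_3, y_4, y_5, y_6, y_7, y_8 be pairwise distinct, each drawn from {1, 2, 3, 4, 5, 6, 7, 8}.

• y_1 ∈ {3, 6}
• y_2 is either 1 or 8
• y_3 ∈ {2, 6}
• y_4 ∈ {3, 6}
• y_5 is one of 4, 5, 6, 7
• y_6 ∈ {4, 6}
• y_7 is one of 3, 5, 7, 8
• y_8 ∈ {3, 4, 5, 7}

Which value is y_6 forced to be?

4

The 8 variables draw from only 8 values {1, 2, 3, 4, 5, 6, 7, 8}, so each is used; only y_2 can be 1, hence y_2 = 1.
The 7 still-open variables together cover exactly {2, 3, 4, 5, 6, 7, 8} — 7 values for 7 variables — and 2 appears only in y_3's list, so y_3 = 2.
The 6 still-open variables draw from only 6 values {3, 4, 5, 6, 7, 8}, so each is used; only y_7 can be 8, hence y_7 = 8.
y_1 and y_4 share exactly the 2 values {3, 6}; by pigeonhole those values go to them, so strike 3, 6 from y_5, y_6, y_8.
So y_6 = 4.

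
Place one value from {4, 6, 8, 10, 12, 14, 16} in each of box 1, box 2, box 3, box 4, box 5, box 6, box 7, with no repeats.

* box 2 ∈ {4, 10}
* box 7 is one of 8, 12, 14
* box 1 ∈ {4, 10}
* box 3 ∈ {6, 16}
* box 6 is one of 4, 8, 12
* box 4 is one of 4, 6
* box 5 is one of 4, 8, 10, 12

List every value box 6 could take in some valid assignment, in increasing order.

The 7 variables together cover exactly {4, 6, 8, 10, 12, 14, 16} — 7 values for 7 variables — and 14 appears only in box 7's list, so box 7 = 14.
The 6 still-open variables together cover exactly {4, 6, 8, 10, 12, 16} — 6 values for 6 variables — and 16 appears only in box 3's list, so box 3 = 16.
The 5 still-open variables draw from only 5 values {4, 6, 8, 10, 12}, so each is used; only box 4 can be 6, hence box 4 = 6.
box 1 and box 2 share exactly the 2 values {4, 10}; by pigeonhole those values go to them, so strike 4, 10 from box 5, box 6.
No further eliminations apply; box 6 can still be any of 8, 12.

8, 12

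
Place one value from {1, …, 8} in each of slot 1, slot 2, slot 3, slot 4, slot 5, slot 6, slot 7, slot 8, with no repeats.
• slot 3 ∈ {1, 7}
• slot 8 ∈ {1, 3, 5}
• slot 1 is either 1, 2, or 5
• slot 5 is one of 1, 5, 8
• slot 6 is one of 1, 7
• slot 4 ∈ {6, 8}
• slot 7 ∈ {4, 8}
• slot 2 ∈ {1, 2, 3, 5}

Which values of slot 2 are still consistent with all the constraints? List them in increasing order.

2, 3, 5

The 8 variables draw from only 8 values {1, 2, 3, 4, 5, 6, 7, 8}, so each is used; only slot 7 can be 4, hence slot 7 = 4.
The 7 still-open variables draw from only 7 values {1, 2, 3, 5, 6, 7, 8}, so each is used; only slot 4 can be 6, hence slot 4 = 6.
The 6 still-open variables together cover exactly {1, 2, 3, 5, 7, 8} — 6 values for 6 variables — and 8 appears only in slot 5's list, so slot 5 = 8.
slot 3 and slot 6 share exactly the 2 values {1, 7}; by pigeonhole those values go to them, so strike 1, 7 from slot 1, slot 2, slot 8.
No further eliminations apply; slot 2 can still be any of 2, 3, 5.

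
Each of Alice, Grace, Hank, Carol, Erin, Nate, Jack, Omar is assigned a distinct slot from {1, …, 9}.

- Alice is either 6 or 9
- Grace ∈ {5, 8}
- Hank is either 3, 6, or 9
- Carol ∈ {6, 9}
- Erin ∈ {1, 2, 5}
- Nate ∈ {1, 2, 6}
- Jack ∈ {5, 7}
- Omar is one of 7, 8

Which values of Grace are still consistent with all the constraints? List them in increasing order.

The 8 variables draw from only 8 values {1, 2, 3, 5, 6, 7, 8, 9}, so each is used; only Hank can be 3, hence Hank = 3.
The 2 variables Alice and Carol are confined to {6, 9}, which locks those values in; drop them from Nate.
Grace, Jack, Omar share exactly the 3 values {5, 7, 8}; by pigeonhole those values go to them, so strike 5, 7, 8 from Erin.
No further eliminations apply; Grace can still be any of 5, 8.

5, 8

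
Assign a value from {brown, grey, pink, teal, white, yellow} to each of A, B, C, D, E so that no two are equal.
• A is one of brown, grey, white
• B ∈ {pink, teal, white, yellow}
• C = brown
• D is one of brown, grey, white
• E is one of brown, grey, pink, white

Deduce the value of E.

C has just one choice, so C = brown. Remove brown from A, D, E.
The 2 variables A and D are confined to {grey, white}, which locks those values in; drop them from B, E.
So E = pink.

pink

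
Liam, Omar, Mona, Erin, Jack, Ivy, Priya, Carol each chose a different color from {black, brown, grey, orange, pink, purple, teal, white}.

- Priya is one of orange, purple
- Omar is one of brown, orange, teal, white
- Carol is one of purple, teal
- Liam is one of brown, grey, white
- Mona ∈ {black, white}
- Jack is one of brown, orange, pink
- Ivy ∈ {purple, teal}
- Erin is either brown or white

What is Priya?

The 8 variables draw from only 8 values {black, brown, grey, orange, pink, purple, teal, white}, so each is used; only Mona can be black, hence Mona = black.
Among the 7 still-open variables, grey fits only Liam (and all 7 values in {brown, grey, orange, pink, purple, teal, white} must be used), so Liam = grey.
Among the 6 still-open variables, pink fits only Jack (and all 6 values in {brown, orange, pink, purple, teal, white} must be used), so Jack = pink.
The 2 variables Ivy and Carol are confined to {purple, teal}, which locks those values in; drop them from Omar, Priya.
So Priya = orange.

orange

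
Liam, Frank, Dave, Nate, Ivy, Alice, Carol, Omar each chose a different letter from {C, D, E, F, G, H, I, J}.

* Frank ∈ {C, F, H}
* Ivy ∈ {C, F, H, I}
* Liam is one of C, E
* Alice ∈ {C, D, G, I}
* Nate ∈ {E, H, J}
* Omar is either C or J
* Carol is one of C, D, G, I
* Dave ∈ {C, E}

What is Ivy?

I

Liam and Dave share exactly the 2 values {C, E}; by pigeonhole those values go to them, so strike C, E from Frank, Nate, Ivy, Alice, Carol, Omar.
Omar's domain is down to {J}, so Omar = J. So Nate can't be J.
That leaves Nate = H. Remove H from Frank, Ivy.
Frank has just one choice, so Frank = F. Eliminate F elsewhere: Ivy.
So Ivy = I.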